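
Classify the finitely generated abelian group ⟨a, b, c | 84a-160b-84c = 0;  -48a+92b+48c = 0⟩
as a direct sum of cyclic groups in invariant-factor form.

rank_ℚ(R)=2; free=3−2=1
SNF(R) diag = [4, 12] → torsion [4, 12]

Answer: M ≅ ℤ^1 ⊕ ℤ/4 ⊕ ℤ/12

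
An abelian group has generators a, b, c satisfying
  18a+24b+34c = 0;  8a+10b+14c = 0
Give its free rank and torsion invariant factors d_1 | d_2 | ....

rank_ℚ(R)=2; free=3−2=1
SNF(R) diag = [2, 2] → torsion [2, 2]

Answer: M ≅ ℤ^1 ⊕ ℤ/2 ⊕ ℤ/2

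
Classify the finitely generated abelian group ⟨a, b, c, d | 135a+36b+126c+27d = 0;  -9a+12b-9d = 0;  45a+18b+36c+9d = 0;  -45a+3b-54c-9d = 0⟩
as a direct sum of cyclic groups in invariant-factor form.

Answer: M ≅ ℤ/3 ⊕ ℤ/9 ⊕ ℤ/18 ⊕ ℤ/36

Derivation:
rank_ℚ(R)=4; free=4−4=0
SNF(R) diag = [3, 9, 18, 36] → torsion [3, 9, 18, 36]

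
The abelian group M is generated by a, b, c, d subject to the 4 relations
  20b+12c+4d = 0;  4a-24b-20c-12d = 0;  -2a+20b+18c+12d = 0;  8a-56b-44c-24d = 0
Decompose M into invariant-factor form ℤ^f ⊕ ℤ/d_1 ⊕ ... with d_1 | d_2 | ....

Answer: M ≅ ℤ/2 ⊕ ℤ/4 ⊕ ℤ/4 ⊕ ℤ/4

Derivation:
rank_ℚ(R)=4; free=4−4=0
SNF(R) diag = [2, 4, 4, 4] → torsion [2, 4, 4, 4]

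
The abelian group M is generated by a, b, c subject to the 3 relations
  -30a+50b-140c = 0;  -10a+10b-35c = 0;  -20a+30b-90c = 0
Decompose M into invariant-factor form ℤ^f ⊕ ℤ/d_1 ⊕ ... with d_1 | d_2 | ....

rank_ℚ(R)=3; free=3−3=0
SNF(R) diag = [5, 10, 10] → torsion [5, 10, 10]

Answer: M ≅ ℤ/5 ⊕ ℤ/10 ⊕ ℤ/10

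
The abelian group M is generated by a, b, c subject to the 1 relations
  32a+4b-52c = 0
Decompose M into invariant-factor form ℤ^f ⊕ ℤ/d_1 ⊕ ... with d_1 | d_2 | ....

Answer: M ≅ ℤ^2 ⊕ ℤ/4

Derivation:
rank_ℚ(R)=1; free=3−1=2
SNF(R) diag = [4] → torsion [4]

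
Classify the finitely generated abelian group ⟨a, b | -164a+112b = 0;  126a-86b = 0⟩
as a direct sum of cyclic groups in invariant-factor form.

Answer: M ≅ ℤ/2 ⊕ ℤ/4

Derivation:
rank_ℚ(R)=2; free=2−2=0
SNF(R) diag = [2, 4] → torsion [2, 4]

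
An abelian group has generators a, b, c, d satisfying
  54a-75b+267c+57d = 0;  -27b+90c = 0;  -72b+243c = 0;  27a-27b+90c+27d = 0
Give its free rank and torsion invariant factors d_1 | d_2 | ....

rank_ℚ(R)=4; free=4−4=0
SNF(R) diag = [3, 9, 9, 27] → torsion [3, 9, 9, 27]

Answer: M ≅ ℤ/3 ⊕ ℤ/9 ⊕ ℤ/9 ⊕ ℤ/27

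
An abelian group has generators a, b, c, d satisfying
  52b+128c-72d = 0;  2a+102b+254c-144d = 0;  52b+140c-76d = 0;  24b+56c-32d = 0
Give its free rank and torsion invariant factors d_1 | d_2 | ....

Answer: M ≅ ℤ/2 ⊕ ℤ/4 ⊕ ℤ/4 ⊕ ℤ/8

Derivation:
rank_ℚ(R)=4; free=4−4=0
SNF(R) diag = [2, 4, 4, 8] → torsion [2, 4, 4, 8]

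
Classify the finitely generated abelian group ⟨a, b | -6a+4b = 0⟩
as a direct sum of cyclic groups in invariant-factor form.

rank_ℚ(R)=1; free=2−1=1
SNF(R) diag = [2] → torsion [2]

Answer: M ≅ ℤ^1 ⊕ ℤ/2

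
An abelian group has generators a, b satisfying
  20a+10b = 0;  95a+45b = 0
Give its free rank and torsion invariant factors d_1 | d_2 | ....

rank_ℚ(R)=2; free=2−2=0
SNF(R) diag = [5, 10] → torsion [5, 10]

Answer: M ≅ ℤ/5 ⊕ ℤ/10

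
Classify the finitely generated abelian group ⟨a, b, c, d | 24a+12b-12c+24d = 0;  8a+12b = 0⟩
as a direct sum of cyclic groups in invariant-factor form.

Answer: M ≅ ℤ^2 ⊕ ℤ/4 ⊕ ℤ/12

Derivation:
rank_ℚ(R)=2; free=4−2=2
SNF(R) diag = [4, 12] → torsion [4, 12]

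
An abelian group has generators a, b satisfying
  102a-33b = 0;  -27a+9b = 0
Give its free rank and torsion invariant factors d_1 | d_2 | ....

rank_ℚ(R)=2; free=2−2=0
SNF(R) diag = [3, 9] → torsion [3, 9]

Answer: M ≅ ℤ/3 ⊕ ℤ/9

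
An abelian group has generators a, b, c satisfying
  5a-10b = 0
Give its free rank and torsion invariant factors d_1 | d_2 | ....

rank_ℚ(R)=1; free=3−1=2
SNF(R) diag = [5] → torsion [5]

Answer: M ≅ ℤ^2 ⊕ ℤ/5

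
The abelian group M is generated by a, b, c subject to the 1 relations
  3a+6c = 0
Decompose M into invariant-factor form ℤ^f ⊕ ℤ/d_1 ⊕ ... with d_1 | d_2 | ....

Answer: M ≅ ℤ^2 ⊕ ℤ/3

Derivation:
rank_ℚ(R)=1; free=3−1=2
SNF(R) diag = [3] → torsion [3]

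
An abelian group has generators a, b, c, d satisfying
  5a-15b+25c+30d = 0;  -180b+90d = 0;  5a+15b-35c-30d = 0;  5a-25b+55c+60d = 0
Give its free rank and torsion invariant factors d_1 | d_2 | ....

Answer: M ≅ ℤ/5 ⊕ ℤ/10 ⊕ ℤ/30 ⊕ ℤ/90

Derivation:
rank_ℚ(R)=4; free=4−4=0
SNF(R) diag = [5, 10, 30, 90] → torsion [5, 10, 30, 90]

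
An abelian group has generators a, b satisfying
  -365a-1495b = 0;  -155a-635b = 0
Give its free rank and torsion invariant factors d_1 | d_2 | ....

Answer: M ≅ ℤ/5 ⊕ ℤ/10

Derivation:
rank_ℚ(R)=2; free=2−2=0
SNF(R) diag = [5, 10] → torsion [5, 10]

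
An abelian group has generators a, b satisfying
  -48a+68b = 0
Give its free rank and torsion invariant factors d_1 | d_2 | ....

rank_ℚ(R)=1; free=2−1=1
SNF(R) diag = [4] → torsion [4]

Answer: M ≅ ℤ^1 ⊕ ℤ/4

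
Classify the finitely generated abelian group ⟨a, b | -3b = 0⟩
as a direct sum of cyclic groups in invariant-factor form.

rank_ℚ(R)=1; free=2−1=1
SNF(R) diag = [3] → torsion [3]

Answer: M ≅ ℤ^1 ⊕ ℤ/3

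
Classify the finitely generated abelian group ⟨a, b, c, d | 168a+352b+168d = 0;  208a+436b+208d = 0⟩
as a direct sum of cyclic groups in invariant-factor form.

rank_ℚ(R)=2; free=4−2=2
SNF(R) diag = [4, 8] → torsion [4, 8]

Answer: M ≅ ℤ^2 ⊕ ℤ/4 ⊕ ℤ/8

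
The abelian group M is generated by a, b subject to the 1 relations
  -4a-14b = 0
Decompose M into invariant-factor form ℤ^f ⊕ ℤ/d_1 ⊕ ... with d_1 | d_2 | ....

rank_ℚ(R)=1; free=2−1=1
SNF(R) diag = [2] → torsion [2]

Answer: M ≅ ℤ^1 ⊕ ℤ/2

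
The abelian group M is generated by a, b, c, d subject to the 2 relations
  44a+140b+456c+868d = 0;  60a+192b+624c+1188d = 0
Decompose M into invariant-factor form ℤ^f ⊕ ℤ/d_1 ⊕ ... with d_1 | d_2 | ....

Answer: M ≅ ℤ^2 ⊕ ℤ/4 ⊕ ℤ/12

Derivation:
rank_ℚ(R)=2; free=4−2=2
SNF(R) diag = [4, 12] → torsion [4, 12]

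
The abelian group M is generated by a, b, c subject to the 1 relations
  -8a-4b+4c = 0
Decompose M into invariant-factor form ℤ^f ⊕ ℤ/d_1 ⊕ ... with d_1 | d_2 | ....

Answer: M ≅ ℤ^2 ⊕ ℤ/4

Derivation:
rank_ℚ(R)=1; free=3−1=2
SNF(R) diag = [4] → torsion [4]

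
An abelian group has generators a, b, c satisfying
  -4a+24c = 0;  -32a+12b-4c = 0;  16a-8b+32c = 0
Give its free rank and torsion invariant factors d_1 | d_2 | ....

Answer: M ≅ ℤ/4 ⊕ ℤ/4 ⊕ ℤ/8

Derivation:
rank_ℚ(R)=3; free=3−3=0
SNF(R) diag = [4, 4, 8] → torsion [4, 4, 8]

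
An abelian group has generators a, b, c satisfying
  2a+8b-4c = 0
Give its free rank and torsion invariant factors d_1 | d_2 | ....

Answer: M ≅ ℤ^2 ⊕ ℤ/2

Derivation:
rank_ℚ(R)=1; free=3−1=2
SNF(R) diag = [2] → torsion [2]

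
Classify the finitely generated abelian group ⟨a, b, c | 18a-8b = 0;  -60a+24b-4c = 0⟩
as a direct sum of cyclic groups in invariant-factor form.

rank_ℚ(R)=2; free=3−2=1
SNF(R) diag = [2, 4] → torsion [2, 4]

Answer: M ≅ ℤ^1 ⊕ ℤ/2 ⊕ ℤ/4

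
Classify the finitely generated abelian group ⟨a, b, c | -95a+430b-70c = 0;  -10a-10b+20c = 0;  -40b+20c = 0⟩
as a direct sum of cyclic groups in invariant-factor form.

Answer: M ≅ ℤ/5 ⊕ ℤ/10 ⊕ ℤ/20

Derivation:
rank_ℚ(R)=3; free=3−3=0
SNF(R) diag = [5, 10, 20] → torsion [5, 10, 20]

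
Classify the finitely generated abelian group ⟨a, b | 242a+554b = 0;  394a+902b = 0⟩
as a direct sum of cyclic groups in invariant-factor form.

Answer: M ≅ ℤ/2 ⊕ ℤ/4

Derivation:
rank_ℚ(R)=2; free=2−2=0
SNF(R) diag = [2, 4] → torsion [2, 4]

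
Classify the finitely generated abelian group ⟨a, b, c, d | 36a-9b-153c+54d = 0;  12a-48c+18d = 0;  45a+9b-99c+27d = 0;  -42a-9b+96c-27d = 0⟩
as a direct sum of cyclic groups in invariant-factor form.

Answer: M ≅ ℤ/3 ⊕ ℤ/9 ⊕ ℤ/9 ⊕ ℤ/18

Derivation:
rank_ℚ(R)=4; free=4−4=0
SNF(R) diag = [3, 9, 9, 18] → torsion [3, 9, 9, 18]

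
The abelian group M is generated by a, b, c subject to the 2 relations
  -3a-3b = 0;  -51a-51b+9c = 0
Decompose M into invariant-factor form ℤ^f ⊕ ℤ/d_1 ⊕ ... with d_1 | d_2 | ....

rank_ℚ(R)=2; free=3−2=1
SNF(R) diag = [3, 9] → torsion [3, 9]

Answer: M ≅ ℤ^1 ⊕ ℤ/3 ⊕ ℤ/9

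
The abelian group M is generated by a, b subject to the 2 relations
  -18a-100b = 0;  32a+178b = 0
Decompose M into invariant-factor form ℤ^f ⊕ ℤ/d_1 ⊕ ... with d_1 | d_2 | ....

Answer: M ≅ ℤ/2 ⊕ ℤ/2

Derivation:
rank_ℚ(R)=2; free=2−2=0
SNF(R) diag = [2, 2] → torsion [2, 2]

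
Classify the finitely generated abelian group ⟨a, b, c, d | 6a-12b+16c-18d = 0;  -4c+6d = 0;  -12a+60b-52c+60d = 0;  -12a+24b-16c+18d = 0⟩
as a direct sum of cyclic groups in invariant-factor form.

rank_ℚ(R)=4; free=4−4=0
SNF(R) diag = [2, 6, 12, 36] → torsion [2, 6, 12, 36]

Answer: M ≅ ℤ/2 ⊕ ℤ/6 ⊕ ℤ/12 ⊕ ℤ/36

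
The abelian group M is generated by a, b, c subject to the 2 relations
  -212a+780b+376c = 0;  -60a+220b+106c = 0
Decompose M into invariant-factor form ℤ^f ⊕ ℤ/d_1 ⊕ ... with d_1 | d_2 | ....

Answer: M ≅ ℤ^1 ⊕ ℤ/2 ⊕ ℤ/4

Derivation:
rank_ℚ(R)=2; free=3−2=1
SNF(R) diag = [2, 4] → torsion [2, 4]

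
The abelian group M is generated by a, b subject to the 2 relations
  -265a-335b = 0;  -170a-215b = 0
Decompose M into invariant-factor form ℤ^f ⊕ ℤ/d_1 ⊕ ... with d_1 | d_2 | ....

Answer: M ≅ ℤ/5 ⊕ ℤ/5

Derivation:
rank_ℚ(R)=2; free=2−2=0
SNF(R) diag = [5, 5] → torsion [5, 5]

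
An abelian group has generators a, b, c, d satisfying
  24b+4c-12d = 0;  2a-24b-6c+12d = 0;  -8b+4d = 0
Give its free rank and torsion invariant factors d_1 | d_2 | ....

rank_ℚ(R)=3; free=4−3=1
SNF(R) diag = [2, 4, 4] → torsion [2, 4, 4]

Answer: M ≅ ℤ^1 ⊕ ℤ/2 ⊕ ℤ/4 ⊕ ℤ/4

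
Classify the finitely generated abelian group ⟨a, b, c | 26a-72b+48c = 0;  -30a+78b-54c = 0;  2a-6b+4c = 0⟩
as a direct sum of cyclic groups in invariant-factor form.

Answer: M ≅ ℤ/2 ⊕ ℤ/2 ⊕ ℤ/6

Derivation:
rank_ℚ(R)=3; free=3−3=0
SNF(R) diag = [2, 2, 6] → torsion [2, 2, 6]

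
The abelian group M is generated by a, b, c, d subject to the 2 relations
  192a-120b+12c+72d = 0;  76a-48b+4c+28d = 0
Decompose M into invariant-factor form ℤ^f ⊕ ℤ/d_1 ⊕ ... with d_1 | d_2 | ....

rank_ℚ(R)=2; free=4−2=2
SNF(R) diag = [4, 12] → torsion [4, 12]

Answer: M ≅ ℤ^2 ⊕ ℤ/4 ⊕ ℤ/12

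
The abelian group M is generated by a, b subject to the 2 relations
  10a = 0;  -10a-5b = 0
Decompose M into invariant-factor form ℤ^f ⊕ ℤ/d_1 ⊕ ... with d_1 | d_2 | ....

rank_ℚ(R)=2; free=2−2=0
SNF(R) diag = [5, 10] → torsion [5, 10]

Answer: M ≅ ℤ/5 ⊕ ℤ/10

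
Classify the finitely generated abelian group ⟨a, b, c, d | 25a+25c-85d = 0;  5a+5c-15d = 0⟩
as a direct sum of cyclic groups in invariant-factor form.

Answer: M ≅ ℤ^2 ⊕ ℤ/5 ⊕ ℤ/10

Derivation:
rank_ℚ(R)=2; free=4−2=2
SNF(R) diag = [5, 10] → torsion [5, 10]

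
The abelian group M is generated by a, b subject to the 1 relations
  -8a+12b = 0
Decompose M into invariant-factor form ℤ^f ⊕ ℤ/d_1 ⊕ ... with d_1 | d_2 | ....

rank_ℚ(R)=1; free=2−1=1
SNF(R) diag = [4] → torsion [4]

Answer: M ≅ ℤ^1 ⊕ ℤ/4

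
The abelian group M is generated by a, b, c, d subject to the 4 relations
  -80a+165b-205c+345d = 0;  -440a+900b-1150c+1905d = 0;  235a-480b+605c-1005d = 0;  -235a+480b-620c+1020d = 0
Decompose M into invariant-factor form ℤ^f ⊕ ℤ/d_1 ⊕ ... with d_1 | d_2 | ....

Answer: M ≅ ℤ/5 ⊕ ℤ/15 ⊕ ℤ/15 ⊕ ℤ/15

Derivation:
rank_ℚ(R)=4; free=4−4=0
SNF(R) diag = [5, 15, 15, 15] → torsion [5, 15, 15, 15]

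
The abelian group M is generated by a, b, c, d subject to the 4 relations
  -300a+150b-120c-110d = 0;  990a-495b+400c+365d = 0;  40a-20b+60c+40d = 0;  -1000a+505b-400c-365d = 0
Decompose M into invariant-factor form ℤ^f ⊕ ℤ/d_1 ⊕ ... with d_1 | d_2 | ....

rank_ℚ(R)=4; free=4−4=0
SNF(R) diag = [5, 10, 20, 20] → torsion [5, 10, 20, 20]

Answer: M ≅ ℤ/5 ⊕ ℤ/10 ⊕ ℤ/20 ⊕ ℤ/20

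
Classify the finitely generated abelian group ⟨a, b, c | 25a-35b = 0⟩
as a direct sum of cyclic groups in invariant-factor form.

Answer: M ≅ ℤ^2 ⊕ ℤ/5

Derivation:
rank_ℚ(R)=1; free=3−1=2
SNF(R) diag = [5] → torsion [5]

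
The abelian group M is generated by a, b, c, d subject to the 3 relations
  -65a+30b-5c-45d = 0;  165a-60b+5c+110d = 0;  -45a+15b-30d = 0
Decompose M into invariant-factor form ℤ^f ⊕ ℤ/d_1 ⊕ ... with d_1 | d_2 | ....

Answer: M ≅ ℤ^1 ⊕ ℤ/5 ⊕ ℤ/5 ⊕ ℤ/15

Derivation:
rank_ℚ(R)=3; free=4−3=1
SNF(R) diag = [5, 5, 15] → torsion [5, 5, 15]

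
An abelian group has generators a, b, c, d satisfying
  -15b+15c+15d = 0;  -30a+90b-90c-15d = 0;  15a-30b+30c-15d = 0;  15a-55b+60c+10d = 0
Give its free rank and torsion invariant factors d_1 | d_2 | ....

rank_ℚ(R)=4; free=4−4=0
SNF(R) diag = [5, 15, 15, 15] → torsion [5, 15, 15, 15]

Answer: M ≅ ℤ/5 ⊕ ℤ/15 ⊕ ℤ/15 ⊕ ℤ/15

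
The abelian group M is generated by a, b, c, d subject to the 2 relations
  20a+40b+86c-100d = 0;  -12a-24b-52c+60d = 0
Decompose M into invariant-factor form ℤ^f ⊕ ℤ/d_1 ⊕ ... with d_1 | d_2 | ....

rank_ℚ(R)=2; free=4−2=2
SNF(R) diag = [2, 4] → torsion [2, 4]

Answer: M ≅ ℤ^2 ⊕ ℤ/2 ⊕ ℤ/4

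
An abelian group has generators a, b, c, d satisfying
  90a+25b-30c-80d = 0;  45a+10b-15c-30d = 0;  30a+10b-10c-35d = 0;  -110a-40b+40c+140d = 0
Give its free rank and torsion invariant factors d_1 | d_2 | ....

rank_ℚ(R)=4; free=4−4=0
SNF(R) diag = [5, 5, 5, 10] → torsion [5, 5, 5, 10]

Answer: M ≅ ℤ/5 ⊕ ℤ/5 ⊕ ℤ/5 ⊕ ℤ/10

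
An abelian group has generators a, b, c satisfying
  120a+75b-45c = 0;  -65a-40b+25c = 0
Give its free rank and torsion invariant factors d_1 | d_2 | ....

rank_ℚ(R)=2; free=3−2=1
SNF(R) diag = [5, 15] → torsion [5, 15]

Answer: M ≅ ℤ^1 ⊕ ℤ/5 ⊕ ℤ/15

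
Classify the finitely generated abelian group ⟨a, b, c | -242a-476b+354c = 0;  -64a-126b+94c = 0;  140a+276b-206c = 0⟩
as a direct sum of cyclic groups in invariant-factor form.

rank_ℚ(R)=3; free=3−3=0
SNF(R) diag = [2, 2, 6] → torsion [2, 2, 6]

Answer: M ≅ ℤ/2 ⊕ ℤ/2 ⊕ ℤ/6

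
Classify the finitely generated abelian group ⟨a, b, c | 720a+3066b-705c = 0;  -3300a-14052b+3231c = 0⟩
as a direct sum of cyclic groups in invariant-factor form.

Answer: M ≅ ℤ^1 ⊕ ℤ/3 ⊕ ℤ/6

Derivation:
rank_ℚ(R)=2; free=3−2=1
SNF(R) diag = [3, 6] → torsion [3, 6]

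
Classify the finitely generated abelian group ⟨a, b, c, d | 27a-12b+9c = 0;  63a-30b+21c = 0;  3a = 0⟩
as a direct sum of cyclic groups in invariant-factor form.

Answer: M ≅ ℤ^1 ⊕ ℤ/3 ⊕ ℤ/3 ⊕ ℤ/6

Derivation:
rank_ℚ(R)=3; free=4−3=1
SNF(R) diag = [3, 3, 6] → torsion [3, 3, 6]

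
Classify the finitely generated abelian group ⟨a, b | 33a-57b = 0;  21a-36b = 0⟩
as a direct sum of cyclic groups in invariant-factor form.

Answer: M ≅ ℤ/3 ⊕ ℤ/3

Derivation:
rank_ℚ(R)=2; free=2−2=0
SNF(R) diag = [3, 3] → torsion [3, 3]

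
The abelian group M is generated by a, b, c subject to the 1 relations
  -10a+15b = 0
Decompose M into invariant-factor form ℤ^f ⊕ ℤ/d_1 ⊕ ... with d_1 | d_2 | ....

Answer: M ≅ ℤ^2 ⊕ ℤ/5

Derivation:
rank_ℚ(R)=1; free=3−1=2
SNF(R) diag = [5] → torsion [5]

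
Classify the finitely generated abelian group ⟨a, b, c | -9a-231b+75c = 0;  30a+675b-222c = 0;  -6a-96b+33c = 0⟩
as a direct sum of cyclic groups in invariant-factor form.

Answer: M ≅ ℤ/3 ⊕ ℤ/3 ⊕ ℤ/9

Derivation:
rank_ℚ(R)=3; free=3−3=0
SNF(R) diag = [3, 3, 9] → torsion [3, 3, 9]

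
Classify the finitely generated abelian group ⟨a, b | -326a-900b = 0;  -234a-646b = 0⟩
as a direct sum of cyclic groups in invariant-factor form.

rank_ℚ(R)=2; free=2−2=0
SNF(R) diag = [2, 2] → torsion [2, 2]

Answer: M ≅ ℤ/2 ⊕ ℤ/2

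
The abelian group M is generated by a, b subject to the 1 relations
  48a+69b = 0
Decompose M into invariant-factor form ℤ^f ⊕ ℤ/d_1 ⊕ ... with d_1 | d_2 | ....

Answer: M ≅ ℤ^1 ⊕ ℤ/3

Derivation:
rank_ℚ(R)=1; free=2−1=1
SNF(R) diag = [3] → torsion [3]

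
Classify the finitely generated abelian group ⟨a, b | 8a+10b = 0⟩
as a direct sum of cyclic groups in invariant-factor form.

Answer: M ≅ ℤ^1 ⊕ ℤ/2

Derivation:
rank_ℚ(R)=1; free=2−1=1
SNF(R) diag = [2] → torsion [2]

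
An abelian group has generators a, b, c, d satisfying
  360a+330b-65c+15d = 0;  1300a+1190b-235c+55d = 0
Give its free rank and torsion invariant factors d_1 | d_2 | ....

rank_ℚ(R)=2; free=4−2=2
SNF(R) diag = [5, 10] → torsion [5, 10]

Answer: M ≅ ℤ^2 ⊕ ℤ/5 ⊕ ℤ/10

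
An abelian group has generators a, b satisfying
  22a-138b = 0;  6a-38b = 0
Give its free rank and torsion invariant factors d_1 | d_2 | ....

rank_ℚ(R)=2; free=2−2=0
SNF(R) diag = [2, 4] → torsion [2, 4]

Answer: M ≅ ℤ/2 ⊕ ℤ/4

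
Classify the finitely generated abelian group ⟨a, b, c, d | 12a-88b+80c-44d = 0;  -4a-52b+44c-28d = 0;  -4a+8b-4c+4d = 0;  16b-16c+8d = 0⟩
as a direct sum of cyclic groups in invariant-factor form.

rank_ℚ(R)=4; free=4−4=0
SNF(R) diag = [4, 4, 4, 8] → torsion [4, 4, 4, 8]

Answer: M ≅ ℤ/4 ⊕ ℤ/4 ⊕ ℤ/4 ⊕ ℤ/8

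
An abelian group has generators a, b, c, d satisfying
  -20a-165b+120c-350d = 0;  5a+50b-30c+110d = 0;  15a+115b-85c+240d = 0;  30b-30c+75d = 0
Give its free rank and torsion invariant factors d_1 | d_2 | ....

Answer: M ≅ ℤ/5 ⊕ ℤ/5 ⊕ ℤ/5 ⊕ ℤ/15

Derivation:
rank_ℚ(R)=4; free=4−4=0
SNF(R) diag = [5, 5, 5, 15] → torsion [5, 5, 5, 15]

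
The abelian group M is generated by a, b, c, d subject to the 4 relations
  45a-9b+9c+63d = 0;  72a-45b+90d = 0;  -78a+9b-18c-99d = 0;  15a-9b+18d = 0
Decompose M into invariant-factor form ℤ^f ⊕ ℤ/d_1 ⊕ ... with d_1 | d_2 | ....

Answer: M ≅ ℤ/3 ⊕ ℤ/9 ⊕ ℤ/9 ⊕ ℤ/9

Derivation:
rank_ℚ(R)=4; free=4−4=0
SNF(R) diag = [3, 9, 9, 9] → torsion [3, 9, 9, 9]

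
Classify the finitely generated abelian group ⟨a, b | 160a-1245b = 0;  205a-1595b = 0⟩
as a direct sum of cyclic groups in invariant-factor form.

rank_ℚ(R)=2; free=2−2=0
SNF(R) diag = [5, 5] → torsion [5, 5]

Answer: M ≅ ℤ/5 ⊕ ℤ/5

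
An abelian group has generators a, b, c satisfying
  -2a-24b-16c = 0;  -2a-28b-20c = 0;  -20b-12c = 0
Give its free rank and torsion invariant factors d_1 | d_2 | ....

rank_ℚ(R)=3; free=3−3=0
SNF(R) diag = [2, 4, 8] → torsion [2, 4, 8]

Answer: M ≅ ℤ/2 ⊕ ℤ/4 ⊕ ℤ/8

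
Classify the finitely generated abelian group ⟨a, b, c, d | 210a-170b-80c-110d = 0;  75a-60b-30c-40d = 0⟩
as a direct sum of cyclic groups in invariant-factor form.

Answer: M ≅ ℤ^2 ⊕ ℤ/5 ⊕ ℤ/10

Derivation:
rank_ℚ(R)=2; free=4−2=2
SNF(R) diag = [5, 10] → torsion [5, 10]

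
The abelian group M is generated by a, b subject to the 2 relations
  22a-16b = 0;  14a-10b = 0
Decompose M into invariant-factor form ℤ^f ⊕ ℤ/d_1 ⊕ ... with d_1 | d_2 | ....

Answer: M ≅ ℤ/2 ⊕ ℤ/2

Derivation:
rank_ℚ(R)=2; free=2−2=0
SNF(R) diag = [2, 2] → torsion [2, 2]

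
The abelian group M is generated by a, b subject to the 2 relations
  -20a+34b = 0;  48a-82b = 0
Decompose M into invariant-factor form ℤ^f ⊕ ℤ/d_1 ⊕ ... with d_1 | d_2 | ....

Answer: M ≅ ℤ/2 ⊕ ℤ/4

Derivation:
rank_ℚ(R)=2; free=2−2=0
SNF(R) diag = [2, 4] → torsion [2, 4]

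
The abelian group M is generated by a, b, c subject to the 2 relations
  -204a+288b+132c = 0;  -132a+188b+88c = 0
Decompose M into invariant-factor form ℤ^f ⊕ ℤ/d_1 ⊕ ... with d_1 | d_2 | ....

Answer: M ≅ ℤ^1 ⊕ ℤ/4 ⊕ ℤ/12

Derivation:
rank_ℚ(R)=2; free=3−2=1
SNF(R) diag = [4, 12] → torsion [4, 12]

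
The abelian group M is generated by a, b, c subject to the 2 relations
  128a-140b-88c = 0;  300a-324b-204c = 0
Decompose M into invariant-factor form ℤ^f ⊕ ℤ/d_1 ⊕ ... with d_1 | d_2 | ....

Answer: M ≅ ℤ^1 ⊕ ℤ/4 ⊕ ℤ/12

Derivation:
rank_ℚ(R)=2; free=3−2=1
SNF(R) diag = [4, 12] → torsion [4, 12]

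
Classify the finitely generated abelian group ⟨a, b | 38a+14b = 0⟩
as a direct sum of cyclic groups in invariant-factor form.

rank_ℚ(R)=1; free=2−1=1
SNF(R) diag = [2] → torsion [2]

Answer: M ≅ ℤ^1 ⊕ ℤ/2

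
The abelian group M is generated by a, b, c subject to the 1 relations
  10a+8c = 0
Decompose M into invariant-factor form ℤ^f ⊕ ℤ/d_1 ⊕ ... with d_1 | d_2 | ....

Answer: M ≅ ℤ^2 ⊕ ℤ/2

Derivation:
rank_ℚ(R)=1; free=3−1=2
SNF(R) diag = [2] → torsion [2]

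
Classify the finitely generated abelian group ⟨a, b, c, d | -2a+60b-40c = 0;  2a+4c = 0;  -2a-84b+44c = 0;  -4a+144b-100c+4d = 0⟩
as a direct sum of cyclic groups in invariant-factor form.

rank_ℚ(R)=4; free=4−4=0
SNF(R) diag = [2, 4, 12, 12] → torsion [2, 4, 12, 12]

Answer: M ≅ ℤ/2 ⊕ ℤ/4 ⊕ ℤ/12 ⊕ ℤ/12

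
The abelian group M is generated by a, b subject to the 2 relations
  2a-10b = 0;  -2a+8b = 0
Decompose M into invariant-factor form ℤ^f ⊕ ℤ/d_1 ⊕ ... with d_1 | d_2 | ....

Answer: M ≅ ℤ/2 ⊕ ℤ/2

Derivation:
rank_ℚ(R)=2; free=2−2=0
SNF(R) diag = [2, 2] → torsion [2, 2]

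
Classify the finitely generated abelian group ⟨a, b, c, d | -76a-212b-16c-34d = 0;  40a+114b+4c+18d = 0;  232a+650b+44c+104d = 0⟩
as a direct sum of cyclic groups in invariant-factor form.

rank_ℚ(R)=3; free=4−3=1
SNF(R) diag = [2, 2, 4] → torsion [2, 2, 4]

Answer: M ≅ ℤ^1 ⊕ ℤ/2 ⊕ ℤ/2 ⊕ ℤ/4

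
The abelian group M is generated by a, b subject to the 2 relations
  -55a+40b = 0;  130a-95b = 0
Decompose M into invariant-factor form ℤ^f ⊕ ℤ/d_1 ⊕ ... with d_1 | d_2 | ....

rank_ℚ(R)=2; free=2−2=0
SNF(R) diag = [5, 5] → torsion [5, 5]

Answer: M ≅ ℤ/5 ⊕ ℤ/5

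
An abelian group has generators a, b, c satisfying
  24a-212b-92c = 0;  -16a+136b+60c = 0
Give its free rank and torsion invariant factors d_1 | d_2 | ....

Answer: M ≅ ℤ^1 ⊕ ℤ/4 ⊕ ℤ/4

Derivation:
rank_ℚ(R)=2; free=3−2=1
SNF(R) diag = [4, 4] → torsion [4, 4]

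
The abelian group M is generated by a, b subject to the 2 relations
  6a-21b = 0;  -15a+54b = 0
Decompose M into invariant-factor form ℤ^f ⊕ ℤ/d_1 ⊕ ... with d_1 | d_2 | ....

Answer: M ≅ ℤ/3 ⊕ ℤ/3

Derivation:
rank_ℚ(R)=2; free=2−2=0
SNF(R) diag = [3, 3] → torsion [3, 3]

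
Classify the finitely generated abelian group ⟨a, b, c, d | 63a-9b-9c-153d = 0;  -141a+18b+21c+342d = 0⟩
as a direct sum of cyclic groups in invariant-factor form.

Answer: M ≅ ℤ^2 ⊕ ℤ/3 ⊕ ℤ/9

Derivation:
rank_ℚ(R)=2; free=4−2=2
SNF(R) diag = [3, 9] → torsion [3, 9]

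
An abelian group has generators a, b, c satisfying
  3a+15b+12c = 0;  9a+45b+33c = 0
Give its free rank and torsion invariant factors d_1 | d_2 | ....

rank_ℚ(R)=2; free=3−2=1
SNF(R) diag = [3, 3] → torsion [3, 3]

Answer: M ≅ ℤ^1 ⊕ ℤ/3 ⊕ ℤ/3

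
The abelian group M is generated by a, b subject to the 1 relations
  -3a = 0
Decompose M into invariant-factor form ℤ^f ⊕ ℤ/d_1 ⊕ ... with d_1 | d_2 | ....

rank_ℚ(R)=1; free=2−1=1
SNF(R) diag = [3] → torsion [3]

Answer: M ≅ ℤ^1 ⊕ ℤ/3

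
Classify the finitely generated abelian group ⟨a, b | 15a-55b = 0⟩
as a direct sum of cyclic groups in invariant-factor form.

Answer: M ≅ ℤ^1 ⊕ ℤ/5

Derivation:
rank_ℚ(R)=1; free=2−1=1
SNF(R) diag = [5] → torsion [5]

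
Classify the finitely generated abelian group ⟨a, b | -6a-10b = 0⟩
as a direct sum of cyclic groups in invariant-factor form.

Answer: M ≅ ℤ^1 ⊕ ℤ/2

Derivation:
rank_ℚ(R)=1; free=2−1=1
SNF(R) diag = [2] → torsion [2]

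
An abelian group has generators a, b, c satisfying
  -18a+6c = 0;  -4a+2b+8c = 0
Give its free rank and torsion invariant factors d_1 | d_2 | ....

rank_ℚ(R)=2; free=3−2=1
SNF(R) diag = [2, 6] → torsion [2, 6]

Answer: M ≅ ℤ^1 ⊕ ℤ/2 ⊕ ℤ/6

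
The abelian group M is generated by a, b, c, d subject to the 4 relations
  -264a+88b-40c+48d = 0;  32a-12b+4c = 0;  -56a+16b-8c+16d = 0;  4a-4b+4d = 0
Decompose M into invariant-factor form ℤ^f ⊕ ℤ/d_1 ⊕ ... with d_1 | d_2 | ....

Answer: M ≅ ℤ/4 ⊕ ℤ/4 ⊕ ℤ/8 ⊕ ℤ/24

Derivation:
rank_ℚ(R)=4; free=4−4=0
SNF(R) diag = [4, 4, 8, 24] → torsion [4, 4, 8, 24]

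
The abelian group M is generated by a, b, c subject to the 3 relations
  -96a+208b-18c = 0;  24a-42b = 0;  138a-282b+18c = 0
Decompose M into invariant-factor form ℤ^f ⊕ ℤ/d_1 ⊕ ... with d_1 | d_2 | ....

Answer: M ≅ ℤ/2 ⊕ ℤ/6 ⊕ ℤ/18

Derivation:
rank_ℚ(R)=3; free=3−3=0
SNF(R) diag = [2, 6, 18] → torsion [2, 6, 18]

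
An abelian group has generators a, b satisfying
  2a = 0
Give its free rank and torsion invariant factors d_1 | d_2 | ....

rank_ℚ(R)=1; free=2−1=1
SNF(R) diag = [2] → torsion [2]

Answer: M ≅ ℤ^1 ⊕ ℤ/2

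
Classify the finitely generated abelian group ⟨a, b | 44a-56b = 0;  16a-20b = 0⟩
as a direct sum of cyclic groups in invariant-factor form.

rank_ℚ(R)=2; free=2−2=0
SNF(R) diag = [4, 4] → torsion [4, 4]

Answer: M ≅ ℤ/4 ⊕ ℤ/4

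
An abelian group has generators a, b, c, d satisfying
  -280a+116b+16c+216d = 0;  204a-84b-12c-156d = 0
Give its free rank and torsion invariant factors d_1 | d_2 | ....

Answer: M ≅ ℤ^2 ⊕ ℤ/4 ⊕ ℤ/12

Derivation:
rank_ℚ(R)=2; free=4−2=2
SNF(R) diag = [4, 12] → torsion [4, 12]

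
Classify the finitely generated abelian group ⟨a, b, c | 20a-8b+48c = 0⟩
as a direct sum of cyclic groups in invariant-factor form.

rank_ℚ(R)=1; free=3−1=2
SNF(R) diag = [4] → torsion [4]

Answer: M ≅ ℤ^2 ⊕ ℤ/4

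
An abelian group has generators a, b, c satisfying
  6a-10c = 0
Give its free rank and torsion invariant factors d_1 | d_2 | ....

rank_ℚ(R)=1; free=3−1=2
SNF(R) diag = [2] → torsion [2]

Answer: M ≅ ℤ^2 ⊕ ℤ/2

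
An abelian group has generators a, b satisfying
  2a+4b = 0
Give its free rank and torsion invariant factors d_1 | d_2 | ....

Answer: M ≅ ℤ^1 ⊕ ℤ/2

Derivation:
rank_ℚ(R)=1; free=2−1=1
SNF(R) diag = [2] → torsion [2]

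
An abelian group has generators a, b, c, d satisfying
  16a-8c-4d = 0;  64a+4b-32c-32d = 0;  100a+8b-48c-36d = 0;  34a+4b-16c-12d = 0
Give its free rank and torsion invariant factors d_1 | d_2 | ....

Answer: M ≅ ℤ/2 ⊕ ℤ/4 ⊕ ℤ/4 ⊕ ℤ/8

Derivation:
rank_ℚ(R)=4; free=4−4=0
SNF(R) diag = [2, 4, 4, 8] → torsion [2, 4, 4, 8]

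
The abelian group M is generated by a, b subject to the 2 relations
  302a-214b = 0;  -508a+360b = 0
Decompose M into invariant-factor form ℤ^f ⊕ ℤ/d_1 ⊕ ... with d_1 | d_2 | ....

Answer: M ≅ ℤ/2 ⊕ ℤ/4

Derivation:
rank_ℚ(R)=2; free=2−2=0
SNF(R) diag = [2, 4] → torsion [2, 4]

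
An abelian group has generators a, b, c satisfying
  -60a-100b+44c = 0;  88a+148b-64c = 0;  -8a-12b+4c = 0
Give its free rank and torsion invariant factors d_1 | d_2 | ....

rank_ℚ(R)=3; free=3−3=0
SNF(R) diag = [4, 4, 12] → torsion [4, 4, 12]

Answer: M ≅ ℤ/4 ⊕ ℤ/4 ⊕ ℤ/12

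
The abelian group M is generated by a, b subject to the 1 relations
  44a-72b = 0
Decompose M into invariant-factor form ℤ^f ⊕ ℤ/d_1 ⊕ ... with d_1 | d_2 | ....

rank_ℚ(R)=1; free=2−1=1
SNF(R) diag = [4] → torsion [4]

Answer: M ≅ ℤ^1 ⊕ ℤ/4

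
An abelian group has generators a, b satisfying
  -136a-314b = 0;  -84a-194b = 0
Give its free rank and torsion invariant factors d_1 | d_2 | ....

Answer: M ≅ ℤ/2 ⊕ ℤ/4

Derivation:
rank_ℚ(R)=2; free=2−2=0
SNF(R) diag = [2, 4] → torsion [2, 4]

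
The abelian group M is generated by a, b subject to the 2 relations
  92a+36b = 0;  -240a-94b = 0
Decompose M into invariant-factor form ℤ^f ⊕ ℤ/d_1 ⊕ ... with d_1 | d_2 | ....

Answer: M ≅ ℤ/2 ⊕ ℤ/4

Derivation:
rank_ℚ(R)=2; free=2−2=0
SNF(R) diag = [2, 4] → torsion [2, 4]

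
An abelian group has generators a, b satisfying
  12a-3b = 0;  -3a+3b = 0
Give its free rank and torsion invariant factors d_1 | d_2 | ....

Answer: M ≅ ℤ/3 ⊕ ℤ/9

Derivation:
rank_ℚ(R)=2; free=2−2=0
SNF(R) diag = [3, 9] → torsion [3, 9]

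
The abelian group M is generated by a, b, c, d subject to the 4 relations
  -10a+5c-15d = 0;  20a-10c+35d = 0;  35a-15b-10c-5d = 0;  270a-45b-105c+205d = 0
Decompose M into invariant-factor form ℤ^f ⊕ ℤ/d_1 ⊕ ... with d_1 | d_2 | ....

Answer: M ≅ ℤ/5 ⊕ ℤ/5 ⊕ ℤ/15 ⊕ ℤ/15

Derivation:
rank_ℚ(R)=4; free=4−4=0
SNF(R) diag = [5, 5, 15, 15] → torsion [5, 5, 15, 15]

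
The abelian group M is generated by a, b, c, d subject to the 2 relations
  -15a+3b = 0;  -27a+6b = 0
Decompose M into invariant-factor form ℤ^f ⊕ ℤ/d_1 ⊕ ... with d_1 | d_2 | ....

Answer: M ≅ ℤ^2 ⊕ ℤ/3 ⊕ ℤ/3

Derivation:
rank_ℚ(R)=2; free=4−2=2
SNF(R) diag = [3, 3] → torsion [3, 3]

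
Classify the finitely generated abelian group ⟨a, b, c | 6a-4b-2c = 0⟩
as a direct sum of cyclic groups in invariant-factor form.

rank_ℚ(R)=1; free=3−1=2
SNF(R) diag = [2] → torsion [2]

Answer: M ≅ ℤ^2 ⊕ ℤ/2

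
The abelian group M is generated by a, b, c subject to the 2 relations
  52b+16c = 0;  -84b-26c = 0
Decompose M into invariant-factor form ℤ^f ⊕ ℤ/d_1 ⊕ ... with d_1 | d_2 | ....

rank_ℚ(R)=2; free=3−2=1
SNF(R) diag = [2, 4] → torsion [2, 4]

Answer: M ≅ ℤ^1 ⊕ ℤ/2 ⊕ ℤ/4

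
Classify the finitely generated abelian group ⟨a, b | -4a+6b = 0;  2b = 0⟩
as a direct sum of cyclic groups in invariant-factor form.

rank_ℚ(R)=2; free=2−2=0
SNF(R) diag = [2, 4] → torsion [2, 4]

Answer: M ≅ ℤ/2 ⊕ ℤ/4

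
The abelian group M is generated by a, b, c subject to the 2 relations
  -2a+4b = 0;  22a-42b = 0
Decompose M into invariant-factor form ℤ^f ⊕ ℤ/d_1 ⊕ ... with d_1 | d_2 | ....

rank_ℚ(R)=2; free=3−2=1
SNF(R) diag = [2, 2] → torsion [2, 2]

Answer: M ≅ ℤ^1 ⊕ ℤ/2 ⊕ ℤ/2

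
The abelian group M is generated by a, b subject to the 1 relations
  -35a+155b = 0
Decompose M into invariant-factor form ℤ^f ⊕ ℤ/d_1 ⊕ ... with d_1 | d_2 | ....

rank_ℚ(R)=1; free=2−1=1
SNF(R) diag = [5] → torsion [5]

Answer: M ≅ ℤ^1 ⊕ ℤ/5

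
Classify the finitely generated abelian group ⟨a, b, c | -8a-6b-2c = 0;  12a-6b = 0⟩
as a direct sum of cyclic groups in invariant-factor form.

rank_ℚ(R)=2; free=3−2=1
SNF(R) diag = [2, 6] → torsion [2, 6]

Answer: M ≅ ℤ^1 ⊕ ℤ/2 ⊕ ℤ/6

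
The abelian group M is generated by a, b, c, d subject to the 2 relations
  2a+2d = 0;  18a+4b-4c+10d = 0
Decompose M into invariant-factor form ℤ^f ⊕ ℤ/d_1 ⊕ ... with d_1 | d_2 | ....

rank_ℚ(R)=2; free=4−2=2
SNF(R) diag = [2, 4] → torsion [2, 4]

Answer: M ≅ ℤ^2 ⊕ ℤ/2 ⊕ ℤ/4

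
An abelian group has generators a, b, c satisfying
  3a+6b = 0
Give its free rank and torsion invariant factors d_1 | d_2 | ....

Answer: M ≅ ℤ^2 ⊕ ℤ/3

Derivation:
rank_ℚ(R)=1; free=3−1=2
SNF(R) diag = [3] → torsion [3]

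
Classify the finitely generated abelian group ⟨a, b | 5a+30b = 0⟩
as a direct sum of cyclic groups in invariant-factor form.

rank_ℚ(R)=1; free=2−1=1
SNF(R) diag = [5] → torsion [5]

Answer: M ≅ ℤ^1 ⊕ ℤ/5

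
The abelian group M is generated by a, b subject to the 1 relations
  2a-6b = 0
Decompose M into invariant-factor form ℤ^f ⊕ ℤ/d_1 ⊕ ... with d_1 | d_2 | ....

Answer: M ≅ ℤ^1 ⊕ ℤ/2

Derivation:
rank_ℚ(R)=1; free=2−1=1
SNF(R) diag = [2] → torsion [2]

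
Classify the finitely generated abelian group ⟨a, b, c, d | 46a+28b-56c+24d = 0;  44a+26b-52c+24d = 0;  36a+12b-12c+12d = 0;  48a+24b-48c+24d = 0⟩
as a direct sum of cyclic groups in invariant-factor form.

Answer: M ≅ ℤ/2 ⊕ ℤ/6 ⊕ ℤ/12 ⊕ ℤ/24

Derivation:
rank_ℚ(R)=4; free=4−4=0
SNF(R) diag = [2, 6, 12, 24] → torsion [2, 6, 12, 24]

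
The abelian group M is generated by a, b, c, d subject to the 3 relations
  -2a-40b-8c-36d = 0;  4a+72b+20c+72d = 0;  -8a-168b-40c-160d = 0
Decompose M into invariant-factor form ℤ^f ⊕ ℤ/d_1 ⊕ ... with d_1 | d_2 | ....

rank_ℚ(R)=3; free=4−3=1
SNF(R) diag = [2, 4, 8] → torsion [2, 4, 8]

Answer: M ≅ ℤ^1 ⊕ ℤ/2 ⊕ ℤ/4 ⊕ ℤ/8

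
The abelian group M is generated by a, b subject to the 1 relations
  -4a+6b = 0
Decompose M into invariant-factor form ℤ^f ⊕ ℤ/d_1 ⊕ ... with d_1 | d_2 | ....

rank_ℚ(R)=1; free=2−1=1
SNF(R) diag = [2] → torsion [2]

Answer: M ≅ ℤ^1 ⊕ ℤ/2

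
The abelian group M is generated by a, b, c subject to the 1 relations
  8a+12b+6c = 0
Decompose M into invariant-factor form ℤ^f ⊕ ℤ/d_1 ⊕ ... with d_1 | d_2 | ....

Answer: M ≅ ℤ^2 ⊕ ℤ/2

Derivation:
rank_ℚ(R)=1; free=3−1=2
SNF(R) diag = [2] → torsion [2]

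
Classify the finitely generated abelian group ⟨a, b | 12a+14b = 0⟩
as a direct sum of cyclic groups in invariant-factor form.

rank_ℚ(R)=1; free=2−1=1
SNF(R) diag = [2] → torsion [2]

Answer: M ≅ ℤ^1 ⊕ ℤ/2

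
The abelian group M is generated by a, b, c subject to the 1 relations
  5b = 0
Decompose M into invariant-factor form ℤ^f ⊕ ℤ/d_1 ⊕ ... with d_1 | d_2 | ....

rank_ℚ(R)=1; free=3−1=2
SNF(R) diag = [5] → torsion [5]

Answer: M ≅ ℤ^2 ⊕ ℤ/5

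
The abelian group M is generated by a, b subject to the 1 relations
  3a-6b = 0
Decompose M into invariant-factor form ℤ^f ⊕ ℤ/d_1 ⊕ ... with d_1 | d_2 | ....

rank_ℚ(R)=1; free=2−1=1
SNF(R) diag = [3] → torsion [3]

Answer: M ≅ ℤ^1 ⊕ ℤ/3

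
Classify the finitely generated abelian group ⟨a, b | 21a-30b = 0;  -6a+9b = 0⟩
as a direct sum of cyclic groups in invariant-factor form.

rank_ℚ(R)=2; free=2−2=0
SNF(R) diag = [3, 3] → torsion [3, 3]

Answer: M ≅ ℤ/3 ⊕ ℤ/3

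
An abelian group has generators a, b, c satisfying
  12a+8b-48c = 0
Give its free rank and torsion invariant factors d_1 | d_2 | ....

Answer: M ≅ ℤ^2 ⊕ ℤ/4

Derivation:
rank_ℚ(R)=1; free=3−1=2
SNF(R) diag = [4] → torsion [4]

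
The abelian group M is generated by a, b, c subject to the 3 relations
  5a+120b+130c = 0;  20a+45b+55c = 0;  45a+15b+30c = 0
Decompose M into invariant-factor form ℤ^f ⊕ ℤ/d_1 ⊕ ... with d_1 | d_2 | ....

rank_ℚ(R)=3; free=3−3=0
SNF(R) diag = [5, 15, 45] → torsion [5, 15, 45]

Answer: M ≅ ℤ/5 ⊕ ℤ/15 ⊕ ℤ/45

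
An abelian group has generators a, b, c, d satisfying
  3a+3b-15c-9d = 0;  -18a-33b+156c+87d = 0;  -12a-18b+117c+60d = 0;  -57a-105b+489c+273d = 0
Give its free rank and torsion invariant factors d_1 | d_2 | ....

rank_ℚ(R)=4; free=4−4=0
SNF(R) diag = [3, 3, 9, 18] → torsion [3, 3, 9, 18]

Answer: M ≅ ℤ/3 ⊕ ℤ/3 ⊕ ℤ/9 ⊕ ℤ/18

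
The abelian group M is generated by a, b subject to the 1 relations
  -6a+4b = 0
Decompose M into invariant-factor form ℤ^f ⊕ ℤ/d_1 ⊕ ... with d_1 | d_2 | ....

Answer: M ≅ ℤ^1 ⊕ ℤ/2

Derivation:
rank_ℚ(R)=1; free=2−1=1
SNF(R) diag = [2] → torsion [2]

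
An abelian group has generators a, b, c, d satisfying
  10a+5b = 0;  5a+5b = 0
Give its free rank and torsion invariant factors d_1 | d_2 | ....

Answer: M ≅ ℤ^2 ⊕ ℤ/5 ⊕ ℤ/5

Derivation:
rank_ℚ(R)=2; free=4−2=2
SNF(R) diag = [5, 5] → torsion [5, 5]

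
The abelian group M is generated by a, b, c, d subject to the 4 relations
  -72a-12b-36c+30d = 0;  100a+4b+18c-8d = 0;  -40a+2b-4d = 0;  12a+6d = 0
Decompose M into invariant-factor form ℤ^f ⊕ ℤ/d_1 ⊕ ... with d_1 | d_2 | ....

rank_ℚ(R)=4; free=4−4=0
SNF(R) diag = [2, 6, 18, 36] → torsion [2, 6, 18, 36]

Answer: M ≅ ℤ/2 ⊕ ℤ/6 ⊕ ℤ/18 ⊕ ℤ/36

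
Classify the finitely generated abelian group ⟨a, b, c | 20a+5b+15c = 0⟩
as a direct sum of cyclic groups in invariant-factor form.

rank_ℚ(R)=1; free=3−1=2
SNF(R) diag = [5] → torsion [5]

Answer: M ≅ ℤ^2 ⊕ ℤ/5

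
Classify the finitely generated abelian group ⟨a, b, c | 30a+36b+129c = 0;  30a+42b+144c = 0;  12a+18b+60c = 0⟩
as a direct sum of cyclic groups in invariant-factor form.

Answer: M ≅ ℤ/3 ⊕ ℤ/6 ⊕ ℤ/6

Derivation:
rank_ℚ(R)=3; free=3−3=0
SNF(R) diag = [3, 6, 6] → torsion [3, 6, 6]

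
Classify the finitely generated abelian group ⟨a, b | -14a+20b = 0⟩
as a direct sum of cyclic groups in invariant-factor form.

rank_ℚ(R)=1; free=2−1=1
SNF(R) diag = [2] → torsion [2]

Answer: M ≅ ℤ^1 ⊕ ℤ/2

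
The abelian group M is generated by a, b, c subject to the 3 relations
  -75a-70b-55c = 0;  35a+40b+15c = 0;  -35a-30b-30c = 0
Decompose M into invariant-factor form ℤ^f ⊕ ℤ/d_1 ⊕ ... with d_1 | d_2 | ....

rank_ℚ(R)=3; free=3−3=0
SNF(R) diag = [5, 5, 10] → torsion [5, 5, 10]

Answer: M ≅ ℤ/5 ⊕ ℤ/5 ⊕ ℤ/10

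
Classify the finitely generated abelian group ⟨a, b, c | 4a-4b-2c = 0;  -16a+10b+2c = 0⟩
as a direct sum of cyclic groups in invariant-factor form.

Answer: M ≅ ℤ^1 ⊕ ℤ/2 ⊕ ℤ/6

Derivation:
rank_ℚ(R)=2; free=3−2=1
SNF(R) diag = [2, 6] → torsion [2, 6]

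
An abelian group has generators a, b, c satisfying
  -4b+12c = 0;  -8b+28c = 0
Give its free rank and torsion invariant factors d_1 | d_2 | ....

rank_ℚ(R)=2; free=3−2=1
SNF(R) diag = [4, 4] → torsion [4, 4]

Answer: M ≅ ℤ^1 ⊕ ℤ/4 ⊕ ℤ/4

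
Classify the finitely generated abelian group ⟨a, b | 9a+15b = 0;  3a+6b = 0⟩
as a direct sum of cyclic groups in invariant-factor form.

rank_ℚ(R)=2; free=2−2=0
SNF(R) diag = [3, 3] → torsion [3, 3]

Answer: M ≅ ℤ/3 ⊕ ℤ/3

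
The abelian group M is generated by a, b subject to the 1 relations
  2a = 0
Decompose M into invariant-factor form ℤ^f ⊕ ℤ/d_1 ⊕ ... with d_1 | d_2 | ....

rank_ℚ(R)=1; free=2−1=1
SNF(R) diag = [2] → torsion [2]

Answer: M ≅ ℤ^1 ⊕ ℤ/2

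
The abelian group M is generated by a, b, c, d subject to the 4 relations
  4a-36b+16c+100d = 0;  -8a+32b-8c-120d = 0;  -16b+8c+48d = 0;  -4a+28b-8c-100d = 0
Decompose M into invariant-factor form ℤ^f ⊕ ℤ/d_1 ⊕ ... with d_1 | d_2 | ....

Answer: M ≅ ℤ/4 ⊕ ℤ/8 ⊕ ℤ/8 ⊕ ℤ/16

Derivation:
rank_ℚ(R)=4; free=4−4=0
SNF(R) diag = [4, 8, 8, 16] → torsion [4, 8, 8, 16]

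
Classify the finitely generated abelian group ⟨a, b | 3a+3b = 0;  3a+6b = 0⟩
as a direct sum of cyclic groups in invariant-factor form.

rank_ℚ(R)=2; free=2−2=0
SNF(R) diag = [3, 3] → torsion [3, 3]

Answer: M ≅ ℤ/3 ⊕ ℤ/3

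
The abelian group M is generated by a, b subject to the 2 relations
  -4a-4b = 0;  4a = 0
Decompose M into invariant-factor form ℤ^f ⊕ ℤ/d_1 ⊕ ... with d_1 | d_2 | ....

rank_ℚ(R)=2; free=2−2=0
SNF(R) diag = [4, 4] → torsion [4, 4]

Answer: M ≅ ℤ/4 ⊕ ℤ/4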